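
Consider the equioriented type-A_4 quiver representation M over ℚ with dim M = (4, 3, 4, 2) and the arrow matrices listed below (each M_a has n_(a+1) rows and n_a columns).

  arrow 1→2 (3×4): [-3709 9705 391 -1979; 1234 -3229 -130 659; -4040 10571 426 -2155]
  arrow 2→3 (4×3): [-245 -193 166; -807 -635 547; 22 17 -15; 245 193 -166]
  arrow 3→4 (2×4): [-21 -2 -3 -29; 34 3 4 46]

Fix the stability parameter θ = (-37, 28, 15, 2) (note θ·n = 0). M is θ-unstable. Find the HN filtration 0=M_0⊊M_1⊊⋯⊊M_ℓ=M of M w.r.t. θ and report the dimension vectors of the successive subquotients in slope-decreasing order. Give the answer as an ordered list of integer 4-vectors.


Interval decomposition of M: I[1,1], I[1,3], I[1,4]^2, I[3,3].
HN type (ℓ=3): μ^(1)=43/2; μ^(2)=15; μ^(3)=-37

((0, 1, 1, 0); (0, 2, 3, 2); (4, 0, 0, 0))


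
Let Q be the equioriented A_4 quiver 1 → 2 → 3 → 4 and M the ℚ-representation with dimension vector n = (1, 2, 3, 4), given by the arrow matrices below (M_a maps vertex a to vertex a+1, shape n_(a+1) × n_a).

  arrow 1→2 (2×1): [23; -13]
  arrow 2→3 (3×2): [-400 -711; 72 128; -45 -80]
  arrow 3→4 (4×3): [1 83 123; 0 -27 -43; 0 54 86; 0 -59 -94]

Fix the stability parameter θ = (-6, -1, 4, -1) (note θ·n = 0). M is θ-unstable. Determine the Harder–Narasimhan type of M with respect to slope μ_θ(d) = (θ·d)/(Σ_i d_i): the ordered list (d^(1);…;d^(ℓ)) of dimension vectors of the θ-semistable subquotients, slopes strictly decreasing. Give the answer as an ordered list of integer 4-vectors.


Barcode: M ≅ I[1,4], I[2,4], I[3,4], I[4,4]. HN layers by μ_θ (3 steps, strictly decreasing):
  μ^(1)=3/2; μ^(2)=-1; μ^(3)=-6

((0, 0, 3, 3); (0, 2, 0, 1); (1, 0, 0, 0))


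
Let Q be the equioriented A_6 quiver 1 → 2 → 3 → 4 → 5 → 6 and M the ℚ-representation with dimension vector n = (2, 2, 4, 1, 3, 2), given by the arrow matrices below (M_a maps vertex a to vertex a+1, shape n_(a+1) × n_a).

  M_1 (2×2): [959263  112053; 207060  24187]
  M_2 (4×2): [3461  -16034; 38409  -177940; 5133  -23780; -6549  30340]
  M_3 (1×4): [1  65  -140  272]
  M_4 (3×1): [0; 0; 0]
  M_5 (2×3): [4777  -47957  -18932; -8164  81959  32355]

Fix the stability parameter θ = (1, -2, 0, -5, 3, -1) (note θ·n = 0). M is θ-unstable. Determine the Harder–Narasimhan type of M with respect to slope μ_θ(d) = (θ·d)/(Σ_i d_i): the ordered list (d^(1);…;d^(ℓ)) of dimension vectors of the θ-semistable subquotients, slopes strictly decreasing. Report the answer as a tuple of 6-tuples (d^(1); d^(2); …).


Barcode: M ≅ I[1,3], I[1,4], I[3,3]^2, I[5,5], I[5,6]^2. HN layers by μ_θ (5 steps, strictly decreasing):
  μ^(1)=3; μ^(2)=1; μ^(3)=0; μ^(4)=-1/2; μ^(5)=-3/2

((0, 0, 0, 0, 1, 0); (0, 0, 0, 0, 2, 2); (0, 0, 3, 0, 0, 0); (1, 1, 0, 0, 0, 0); (1, 1, 1, 1, 0, 0))


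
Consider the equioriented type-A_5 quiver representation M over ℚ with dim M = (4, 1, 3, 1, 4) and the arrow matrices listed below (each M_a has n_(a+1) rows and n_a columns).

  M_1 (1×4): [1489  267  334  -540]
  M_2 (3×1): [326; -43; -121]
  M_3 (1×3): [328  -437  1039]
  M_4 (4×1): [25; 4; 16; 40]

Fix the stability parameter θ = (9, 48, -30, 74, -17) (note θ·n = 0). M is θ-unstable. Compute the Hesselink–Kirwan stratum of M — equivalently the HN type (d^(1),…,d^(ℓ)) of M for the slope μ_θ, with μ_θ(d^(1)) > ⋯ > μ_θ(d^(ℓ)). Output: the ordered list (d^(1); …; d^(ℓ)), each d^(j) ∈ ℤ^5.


Via rank(M_{q-1}∘⋯∘M_p): M ≅ I[1,1]^3, I[1,3], I[3,3], I[3,5], I[5,5]^3.
μ_θ-semistable layers: μ^(1)=57/2; μ^(2)=9; μ^(3)=-17; μ^(4)=-30

((0, 0, 0, 1, 1); (4, 1, 1, 0, 0); (0, 0, 0, 0, 3); (0, 0, 2, 0, 0))


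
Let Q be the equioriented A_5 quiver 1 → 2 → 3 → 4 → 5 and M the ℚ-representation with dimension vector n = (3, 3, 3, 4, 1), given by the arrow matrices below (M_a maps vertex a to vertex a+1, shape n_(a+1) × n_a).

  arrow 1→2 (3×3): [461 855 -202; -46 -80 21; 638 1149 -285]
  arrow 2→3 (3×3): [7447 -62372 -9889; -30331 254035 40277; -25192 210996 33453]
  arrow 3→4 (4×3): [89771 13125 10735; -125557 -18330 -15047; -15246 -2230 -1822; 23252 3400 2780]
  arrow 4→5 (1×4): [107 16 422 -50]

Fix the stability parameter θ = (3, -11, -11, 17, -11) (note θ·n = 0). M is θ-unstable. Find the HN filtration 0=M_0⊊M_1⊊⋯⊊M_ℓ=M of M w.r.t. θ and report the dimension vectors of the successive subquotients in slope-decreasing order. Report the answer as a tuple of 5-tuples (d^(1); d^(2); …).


Interval decomposition of M: I[1,3], I[1,4], I[1,5], I[4,4]^2.
HN type (ℓ=3): μ^(1)=17; μ^(2)=3; μ^(3)=-19/3

((0, 0, 0, 3, 0); (0, 0, 0, 1, 1); (3, 3, 3, 0, 0))


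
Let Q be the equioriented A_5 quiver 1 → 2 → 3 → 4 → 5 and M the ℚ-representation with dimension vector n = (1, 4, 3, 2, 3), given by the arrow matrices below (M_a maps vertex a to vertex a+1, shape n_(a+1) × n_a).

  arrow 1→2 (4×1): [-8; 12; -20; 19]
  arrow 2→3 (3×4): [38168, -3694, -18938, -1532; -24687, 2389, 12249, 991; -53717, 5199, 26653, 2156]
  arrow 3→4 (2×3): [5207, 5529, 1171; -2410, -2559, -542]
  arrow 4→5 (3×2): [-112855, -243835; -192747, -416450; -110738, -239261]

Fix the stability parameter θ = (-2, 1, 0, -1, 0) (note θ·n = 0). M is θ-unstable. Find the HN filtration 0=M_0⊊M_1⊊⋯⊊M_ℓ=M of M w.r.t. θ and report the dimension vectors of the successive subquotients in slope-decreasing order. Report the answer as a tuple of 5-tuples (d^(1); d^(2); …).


Barcode: M ≅ I[1,5], I[2,2], I[2,3], I[2,5], I[5,5]. HN layers by μ_θ (4 steps, strictly decreasing):
  μ^(1)=1; μ^(2)=1/2; μ^(3)=0; μ^(4)=-2

((0, 1, 0, 0, 0); (0, 1, 1, 0, 0); (0, 2, 2, 2, 3); (1, 0, 0, 0, 0))


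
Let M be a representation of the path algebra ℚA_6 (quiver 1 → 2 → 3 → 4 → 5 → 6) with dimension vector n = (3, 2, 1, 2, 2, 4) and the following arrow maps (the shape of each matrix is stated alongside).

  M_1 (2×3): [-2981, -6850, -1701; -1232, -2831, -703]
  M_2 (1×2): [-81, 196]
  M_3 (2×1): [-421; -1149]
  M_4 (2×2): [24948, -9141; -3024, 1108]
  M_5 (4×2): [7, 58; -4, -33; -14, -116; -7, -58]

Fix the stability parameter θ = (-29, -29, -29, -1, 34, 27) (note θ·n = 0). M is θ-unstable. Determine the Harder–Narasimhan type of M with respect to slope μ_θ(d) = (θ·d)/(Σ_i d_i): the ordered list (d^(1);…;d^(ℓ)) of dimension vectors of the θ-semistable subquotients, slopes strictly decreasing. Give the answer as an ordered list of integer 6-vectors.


Interval decomposition of M: I[1,1], I[1,2], I[1,6], I[4,4], I[5,6], I[6,6]^2.
HN type (ℓ=4): μ^(1)=61/2; μ^(2)=27; μ^(3)=-1; μ^(4)=-29

((0, 0, 0, 0, 2, 2); (0, 0, 0, 0, 0, 2); (0, 0, 0, 2, 0, 0); (3, 2, 1, 0, 0, 0))


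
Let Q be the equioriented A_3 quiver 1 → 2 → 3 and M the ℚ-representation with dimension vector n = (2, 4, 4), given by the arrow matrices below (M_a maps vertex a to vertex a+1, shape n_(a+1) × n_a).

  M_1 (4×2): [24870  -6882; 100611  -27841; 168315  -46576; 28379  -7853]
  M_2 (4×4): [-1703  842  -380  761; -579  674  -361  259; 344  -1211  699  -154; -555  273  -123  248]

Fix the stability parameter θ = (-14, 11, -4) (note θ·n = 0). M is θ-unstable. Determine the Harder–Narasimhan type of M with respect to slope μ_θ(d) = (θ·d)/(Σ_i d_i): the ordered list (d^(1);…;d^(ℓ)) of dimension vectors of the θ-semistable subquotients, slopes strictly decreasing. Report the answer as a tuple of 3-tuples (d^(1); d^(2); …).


Barcode: M ≅ I[1,3]^2, I[2,3]^2. HN layers by μ_θ (2 steps, strictly decreasing):
  μ^(1)=7/2; μ^(2)=-14

((0, 4, 4); (2, 0, 0))


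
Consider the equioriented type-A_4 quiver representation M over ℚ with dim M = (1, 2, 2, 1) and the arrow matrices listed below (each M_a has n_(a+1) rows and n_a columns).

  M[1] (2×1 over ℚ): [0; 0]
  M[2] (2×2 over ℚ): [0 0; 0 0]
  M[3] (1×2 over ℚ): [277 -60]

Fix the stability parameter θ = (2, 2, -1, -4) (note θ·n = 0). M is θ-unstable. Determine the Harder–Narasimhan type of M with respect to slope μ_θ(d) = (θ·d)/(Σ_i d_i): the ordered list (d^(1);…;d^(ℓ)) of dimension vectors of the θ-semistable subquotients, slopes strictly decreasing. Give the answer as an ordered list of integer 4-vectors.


Interval decomposition of M: I[1,1], I[2,2]^2, I[3,3], I[3,4].
HN type (ℓ=3): μ^(1)=2; μ^(2)=-1; μ^(3)=-5/2

((1, 2, 0, 0); (0, 0, 1, 0); (0, 0, 1, 1))


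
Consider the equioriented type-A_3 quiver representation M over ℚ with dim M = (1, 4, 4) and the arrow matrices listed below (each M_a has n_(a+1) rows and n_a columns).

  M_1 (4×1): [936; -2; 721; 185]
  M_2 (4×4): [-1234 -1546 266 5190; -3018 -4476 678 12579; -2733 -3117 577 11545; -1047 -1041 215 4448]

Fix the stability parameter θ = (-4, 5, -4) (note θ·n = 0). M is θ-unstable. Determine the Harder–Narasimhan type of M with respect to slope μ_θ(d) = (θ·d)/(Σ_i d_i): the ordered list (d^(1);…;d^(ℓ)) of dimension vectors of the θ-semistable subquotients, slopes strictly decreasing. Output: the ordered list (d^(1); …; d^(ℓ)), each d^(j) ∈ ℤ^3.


Interval decomposition of M: I[1,3], I[2,2]^2, I[2,3], I[3,3]^2.
HN type (ℓ=3): μ^(1)=5; μ^(2)=1/2; μ^(3)=-4

((0, 2, 0); (0, 2, 2); (1, 0, 2))


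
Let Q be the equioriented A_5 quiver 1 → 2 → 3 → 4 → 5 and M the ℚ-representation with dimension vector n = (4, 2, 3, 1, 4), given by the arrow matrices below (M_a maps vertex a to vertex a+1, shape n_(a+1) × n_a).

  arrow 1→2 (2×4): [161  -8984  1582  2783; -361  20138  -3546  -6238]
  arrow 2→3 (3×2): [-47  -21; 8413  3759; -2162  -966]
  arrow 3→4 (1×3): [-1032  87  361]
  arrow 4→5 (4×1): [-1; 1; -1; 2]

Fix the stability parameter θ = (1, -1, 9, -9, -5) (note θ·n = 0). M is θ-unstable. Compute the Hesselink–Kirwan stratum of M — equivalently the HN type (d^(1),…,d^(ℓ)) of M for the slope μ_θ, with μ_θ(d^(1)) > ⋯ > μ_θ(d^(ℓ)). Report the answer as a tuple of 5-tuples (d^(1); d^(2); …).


Barcode: M ≅ I[1,1]^2, I[1,2], I[1,5], I[3,3]^2, I[5,5]^3. HN layers by μ_θ (5 steps, strictly decreasing):
  μ^(1)=9; μ^(2)=1; μ^(3)=0; μ^(4)=-1; μ^(5)=-5

((0, 0, 2, 0, 0); (2, 0, 0, 0, 0); (1, 1, 0, 0, 0); (1, 1, 1, 1, 1); (0, 0, 0, 0, 3))


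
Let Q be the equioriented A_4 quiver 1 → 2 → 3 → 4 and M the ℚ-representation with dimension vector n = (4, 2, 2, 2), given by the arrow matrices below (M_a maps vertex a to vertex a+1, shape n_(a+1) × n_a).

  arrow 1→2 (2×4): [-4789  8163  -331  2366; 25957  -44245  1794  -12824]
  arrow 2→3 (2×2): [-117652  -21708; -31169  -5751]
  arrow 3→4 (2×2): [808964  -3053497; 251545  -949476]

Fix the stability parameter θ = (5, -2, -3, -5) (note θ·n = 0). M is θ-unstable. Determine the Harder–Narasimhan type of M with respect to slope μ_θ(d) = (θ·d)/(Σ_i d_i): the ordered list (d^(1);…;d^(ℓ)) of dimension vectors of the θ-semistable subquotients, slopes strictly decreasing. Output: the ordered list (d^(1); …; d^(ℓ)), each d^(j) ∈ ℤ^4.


Barcode: M ≅ I[1,1]^2, I[1,2], I[1,4], I[3,4]. HN layers by μ_θ (4 steps, strictly decreasing):
  μ^(1)=5; μ^(2)=3/2; μ^(3)=-5/4; μ^(4)=-4

((2, 0, 0, 0); (1, 1, 0, 0); (1, 1, 1, 1); (0, 0, 1, 1))


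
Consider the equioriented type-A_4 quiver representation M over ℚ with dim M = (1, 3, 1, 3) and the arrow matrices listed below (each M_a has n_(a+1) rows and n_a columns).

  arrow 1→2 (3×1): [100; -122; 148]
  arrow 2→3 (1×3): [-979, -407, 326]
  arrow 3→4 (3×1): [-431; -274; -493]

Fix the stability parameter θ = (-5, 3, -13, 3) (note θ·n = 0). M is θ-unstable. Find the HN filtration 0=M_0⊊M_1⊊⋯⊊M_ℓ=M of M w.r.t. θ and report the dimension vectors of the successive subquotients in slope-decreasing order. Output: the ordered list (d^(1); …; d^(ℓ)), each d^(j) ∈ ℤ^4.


Interval decomposition of M: I[1,4], I[2,2]^2, I[4,4]^2.
HN type (ℓ=2): μ^(1)=3; μ^(2)=-5

((0, 2, 0, 3); (1, 1, 1, 0))


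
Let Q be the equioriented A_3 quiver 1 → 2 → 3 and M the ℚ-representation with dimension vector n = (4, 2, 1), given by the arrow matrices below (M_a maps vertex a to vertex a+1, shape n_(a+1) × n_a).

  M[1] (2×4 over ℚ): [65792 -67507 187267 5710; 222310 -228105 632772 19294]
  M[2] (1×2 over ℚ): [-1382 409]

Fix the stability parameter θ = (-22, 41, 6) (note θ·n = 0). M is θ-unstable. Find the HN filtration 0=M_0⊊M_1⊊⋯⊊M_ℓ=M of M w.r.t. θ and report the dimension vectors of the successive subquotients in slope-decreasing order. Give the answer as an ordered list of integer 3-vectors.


Interval decomposition of M: I[1,1]^2, I[1,2], I[1,3].
HN type (ℓ=3): μ^(1)=41; μ^(2)=47/2; μ^(3)=-22

((0, 1, 0); (0, 1, 1); (4, 0, 0))


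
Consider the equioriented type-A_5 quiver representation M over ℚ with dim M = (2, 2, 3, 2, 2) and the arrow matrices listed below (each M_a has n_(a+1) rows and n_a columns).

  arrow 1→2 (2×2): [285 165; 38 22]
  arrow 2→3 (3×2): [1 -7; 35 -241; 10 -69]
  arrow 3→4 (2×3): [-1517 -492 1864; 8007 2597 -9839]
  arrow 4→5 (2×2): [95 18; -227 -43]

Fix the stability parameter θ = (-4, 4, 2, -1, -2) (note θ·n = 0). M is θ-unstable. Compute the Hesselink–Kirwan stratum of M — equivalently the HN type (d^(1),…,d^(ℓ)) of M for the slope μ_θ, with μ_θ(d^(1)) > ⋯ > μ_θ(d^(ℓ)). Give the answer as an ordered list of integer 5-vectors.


Via rank(M_{q-1}∘⋯∘M_p): M ≅ I[1,1], I[1,5], I[2,5], I[3,3].
μ_θ-semistable layers: μ^(1)=2; μ^(2)=3/4; μ^(3)=-4

((0, 0, 1, 0, 0); (0, 2, 2, 2, 2); (2, 0, 0, 0, 0))


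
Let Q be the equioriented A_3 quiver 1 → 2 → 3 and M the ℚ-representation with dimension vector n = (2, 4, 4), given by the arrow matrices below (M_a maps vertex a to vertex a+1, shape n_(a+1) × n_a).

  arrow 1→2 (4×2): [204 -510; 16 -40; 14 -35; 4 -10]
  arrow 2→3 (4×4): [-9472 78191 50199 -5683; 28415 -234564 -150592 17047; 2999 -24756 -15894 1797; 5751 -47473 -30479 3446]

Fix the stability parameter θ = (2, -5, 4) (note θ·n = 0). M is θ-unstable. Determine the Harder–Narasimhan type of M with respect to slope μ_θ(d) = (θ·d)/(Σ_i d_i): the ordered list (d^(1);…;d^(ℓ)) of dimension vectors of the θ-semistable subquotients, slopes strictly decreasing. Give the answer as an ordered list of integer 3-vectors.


Via rank(M_{q-1}∘⋯∘M_p): M ≅ I[1,1], I[1,3], I[2,3]^3.
μ_θ-semistable layers: μ^(1)=4; μ^(2)=2; μ^(3)=-3/2; μ^(4)=-5

((0, 0, 4); (1, 0, 0); (1, 1, 0); (0, 3, 0))


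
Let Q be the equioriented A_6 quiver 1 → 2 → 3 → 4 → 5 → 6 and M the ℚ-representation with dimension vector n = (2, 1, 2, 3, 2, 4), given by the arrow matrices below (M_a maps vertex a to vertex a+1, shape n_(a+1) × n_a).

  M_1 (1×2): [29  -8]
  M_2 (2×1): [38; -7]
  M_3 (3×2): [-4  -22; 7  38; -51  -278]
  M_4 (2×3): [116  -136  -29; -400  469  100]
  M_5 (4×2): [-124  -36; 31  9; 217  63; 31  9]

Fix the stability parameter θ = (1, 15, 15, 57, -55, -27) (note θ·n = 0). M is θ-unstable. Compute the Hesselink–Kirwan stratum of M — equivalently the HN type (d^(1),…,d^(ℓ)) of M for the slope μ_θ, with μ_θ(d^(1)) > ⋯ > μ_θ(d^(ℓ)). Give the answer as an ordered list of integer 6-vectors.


Barcode: M ≅ I[1,1], I[1,4], I[3,5], I[4,6], I[6,6]^3. HN layers by μ_θ (6 steps, strictly decreasing):
  μ^(1)=57; μ^(2)=15; μ^(3)=17/3; μ^(4)=1; μ^(5)=-25/3; μ^(6)=-27

((0, 0, 0, 1, 0, 0); (0, 1, 1, 0, 0, 0); (0, 0, 1, 1, 1, 0); (2, 0, 0, 0, 0, 0); (0, 0, 0, 1, 1, 1); (0, 0, 0, 0, 0, 3))


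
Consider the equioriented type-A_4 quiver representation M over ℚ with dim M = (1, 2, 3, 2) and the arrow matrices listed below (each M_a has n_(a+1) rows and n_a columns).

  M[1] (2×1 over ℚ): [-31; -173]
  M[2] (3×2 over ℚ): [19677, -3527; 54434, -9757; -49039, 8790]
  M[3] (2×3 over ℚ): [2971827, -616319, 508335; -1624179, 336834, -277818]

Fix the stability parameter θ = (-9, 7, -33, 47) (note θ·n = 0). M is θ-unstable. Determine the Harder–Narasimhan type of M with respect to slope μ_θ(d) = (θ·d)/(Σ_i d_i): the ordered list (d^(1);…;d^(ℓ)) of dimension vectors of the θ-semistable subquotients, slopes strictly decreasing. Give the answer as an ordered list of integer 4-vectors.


Interval decomposition of M: I[1,3], I[2,4], I[3,4].
HN type (ℓ=4): μ^(1)=47; μ^(2)=-35/3; μ^(3)=-13; μ^(4)=-33

((0, 0, 0, 2); (1, 1, 1, 0); (0, 1, 1, 0); (0, 0, 1, 0))


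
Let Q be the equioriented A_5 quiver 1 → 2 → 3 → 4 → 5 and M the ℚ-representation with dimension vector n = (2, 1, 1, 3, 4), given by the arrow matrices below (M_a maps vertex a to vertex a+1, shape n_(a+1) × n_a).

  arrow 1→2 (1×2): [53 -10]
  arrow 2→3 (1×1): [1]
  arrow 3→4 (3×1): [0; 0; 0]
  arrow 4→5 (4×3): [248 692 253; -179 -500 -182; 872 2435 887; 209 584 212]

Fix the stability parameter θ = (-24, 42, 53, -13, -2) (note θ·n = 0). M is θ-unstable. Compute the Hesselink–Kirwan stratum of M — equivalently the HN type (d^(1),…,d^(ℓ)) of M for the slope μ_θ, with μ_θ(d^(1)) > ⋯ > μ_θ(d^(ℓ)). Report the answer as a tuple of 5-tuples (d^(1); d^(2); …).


Barcode: M ≅ I[1,1], I[1,3], I[4,5]^3, I[5,5]. HN layers by μ_θ (5 steps, strictly decreasing):
  μ^(1)=53; μ^(2)=42; μ^(3)=-2; μ^(4)=-13; μ^(5)=-24

((0, 0, 1, 0, 0); (0, 1, 0, 0, 0); (0, 0, 0, 0, 4); (0, 0, 0, 3, 0); (2, 0, 0, 0, 0))


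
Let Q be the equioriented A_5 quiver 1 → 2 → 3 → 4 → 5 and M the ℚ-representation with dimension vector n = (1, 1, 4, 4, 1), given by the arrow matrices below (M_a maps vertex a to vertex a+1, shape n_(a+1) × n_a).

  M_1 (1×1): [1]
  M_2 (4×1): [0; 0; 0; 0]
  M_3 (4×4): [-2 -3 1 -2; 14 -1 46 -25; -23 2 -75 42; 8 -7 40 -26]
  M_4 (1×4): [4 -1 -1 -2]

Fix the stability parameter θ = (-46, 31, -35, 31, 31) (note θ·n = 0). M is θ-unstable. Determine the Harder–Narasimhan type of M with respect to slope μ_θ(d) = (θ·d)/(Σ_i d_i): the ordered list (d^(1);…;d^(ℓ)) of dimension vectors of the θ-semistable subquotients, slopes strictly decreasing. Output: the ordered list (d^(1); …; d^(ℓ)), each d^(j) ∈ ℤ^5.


Interval decomposition of M: I[1,2], I[3,4]^3, I[3,5].
HN type (ℓ=3): μ^(1)=31; μ^(2)=-35; μ^(3)=-46

((0, 1, 0, 4, 1); (0, 0, 4, 0, 0); (1, 0, 0, 0, 0))


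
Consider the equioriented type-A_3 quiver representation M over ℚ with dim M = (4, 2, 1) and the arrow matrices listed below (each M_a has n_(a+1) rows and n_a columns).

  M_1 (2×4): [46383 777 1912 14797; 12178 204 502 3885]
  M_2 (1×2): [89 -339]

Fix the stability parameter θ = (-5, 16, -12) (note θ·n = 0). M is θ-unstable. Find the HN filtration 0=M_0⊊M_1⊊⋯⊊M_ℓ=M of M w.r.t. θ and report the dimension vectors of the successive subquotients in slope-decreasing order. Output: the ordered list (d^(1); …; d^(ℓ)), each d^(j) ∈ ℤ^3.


Via rank(M_{q-1}∘⋯∘M_p): M ≅ I[1,1]^2, I[1,2], I[1,3].
μ_θ-semistable layers: μ^(1)=16; μ^(2)=2; μ^(3)=-5

((0, 1, 0); (0, 1, 1); (4, 0, 0))


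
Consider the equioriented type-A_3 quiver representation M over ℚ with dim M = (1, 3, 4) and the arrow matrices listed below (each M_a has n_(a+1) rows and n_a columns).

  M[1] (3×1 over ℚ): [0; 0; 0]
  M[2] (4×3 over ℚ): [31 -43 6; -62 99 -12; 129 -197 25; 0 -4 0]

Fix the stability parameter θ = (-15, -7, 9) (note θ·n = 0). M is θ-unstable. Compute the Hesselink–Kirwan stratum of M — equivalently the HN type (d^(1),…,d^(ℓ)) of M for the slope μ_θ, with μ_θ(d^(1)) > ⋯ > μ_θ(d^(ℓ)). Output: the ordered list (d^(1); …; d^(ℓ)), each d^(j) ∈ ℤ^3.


Barcode: M ≅ I[1,1], I[2,3]^3, I[3,3]. HN layers by μ_θ (3 steps, strictly decreasing):
  μ^(1)=9; μ^(2)=-7; μ^(3)=-15

((0, 0, 4); (0, 3, 0); (1, 0, 0))


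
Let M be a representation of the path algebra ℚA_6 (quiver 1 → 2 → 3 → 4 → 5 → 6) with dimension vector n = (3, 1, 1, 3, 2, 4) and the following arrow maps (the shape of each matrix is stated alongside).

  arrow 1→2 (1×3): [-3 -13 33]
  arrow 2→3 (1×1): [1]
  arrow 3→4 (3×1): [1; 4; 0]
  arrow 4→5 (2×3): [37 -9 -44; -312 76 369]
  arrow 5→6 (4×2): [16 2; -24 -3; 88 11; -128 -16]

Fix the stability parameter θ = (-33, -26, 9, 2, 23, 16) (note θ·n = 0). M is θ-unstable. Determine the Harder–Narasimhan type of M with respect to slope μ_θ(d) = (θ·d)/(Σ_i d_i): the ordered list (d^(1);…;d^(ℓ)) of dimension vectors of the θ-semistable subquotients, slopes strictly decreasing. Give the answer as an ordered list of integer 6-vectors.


Barcode: M ≅ I[1,1]^2, I[1,5], I[4,4], I[4,6], I[6,6]^3. HN layers by μ_θ (7 steps, strictly decreasing):
  μ^(1)=23; μ^(2)=39/2; μ^(3)=16; μ^(4)=11/2; μ^(5)=2; μ^(6)=-26; μ^(7)=-33

((0, 0, 0, 0, 1, 0); (0, 0, 0, 0, 1, 1); (0, 0, 0, 0, 0, 3); (0, 0, 1, 1, 0, 0); (0, 0, 0, 2, 0, 0); (0, 1, 0, 0, 0, 0); (3, 0, 0, 0, 0, 0))


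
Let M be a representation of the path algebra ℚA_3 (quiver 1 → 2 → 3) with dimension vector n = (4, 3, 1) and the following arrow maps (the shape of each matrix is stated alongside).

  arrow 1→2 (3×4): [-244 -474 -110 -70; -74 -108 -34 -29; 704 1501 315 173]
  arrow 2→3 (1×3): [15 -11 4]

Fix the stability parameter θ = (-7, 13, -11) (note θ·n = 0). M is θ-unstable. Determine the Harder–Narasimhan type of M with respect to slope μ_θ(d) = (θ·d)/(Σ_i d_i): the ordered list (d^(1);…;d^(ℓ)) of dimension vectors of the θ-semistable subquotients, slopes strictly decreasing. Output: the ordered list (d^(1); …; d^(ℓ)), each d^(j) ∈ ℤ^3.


Interval decomposition of M: I[1,1], I[1,2]^2, I[1,3].
HN type (ℓ=3): μ^(1)=13; μ^(2)=1; μ^(3)=-7

((0, 2, 0); (0, 1, 1); (4, 0, 0))


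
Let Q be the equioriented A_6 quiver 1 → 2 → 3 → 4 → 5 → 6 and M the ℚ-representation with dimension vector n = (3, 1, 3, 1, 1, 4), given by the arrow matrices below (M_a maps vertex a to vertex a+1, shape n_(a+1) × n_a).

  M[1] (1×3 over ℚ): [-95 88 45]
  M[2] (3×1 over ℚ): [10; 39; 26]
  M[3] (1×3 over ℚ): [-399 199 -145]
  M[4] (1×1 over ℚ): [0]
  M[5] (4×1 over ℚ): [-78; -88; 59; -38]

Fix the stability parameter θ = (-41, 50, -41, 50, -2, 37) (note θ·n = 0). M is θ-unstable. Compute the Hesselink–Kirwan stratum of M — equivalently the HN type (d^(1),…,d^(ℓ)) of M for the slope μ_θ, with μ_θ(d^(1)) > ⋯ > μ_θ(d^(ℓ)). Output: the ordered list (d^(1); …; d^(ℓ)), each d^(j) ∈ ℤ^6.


Barcode: M ≅ I[1,1]^2, I[1,4], I[3,3]^2, I[5,6], I[6,6]^3. HN layers by μ_θ (5 steps, strictly decreasing):
  μ^(1)=50; μ^(2)=37; μ^(3)=9/2; μ^(4)=-2; μ^(5)=-41

((0, 0, 0, 1, 0, 0); (0, 0, 0, 0, 0, 4); (0, 1, 1, 0, 0, 0); (0, 0, 0, 0, 1, 0); (3, 0, 2, 0, 0, 0))


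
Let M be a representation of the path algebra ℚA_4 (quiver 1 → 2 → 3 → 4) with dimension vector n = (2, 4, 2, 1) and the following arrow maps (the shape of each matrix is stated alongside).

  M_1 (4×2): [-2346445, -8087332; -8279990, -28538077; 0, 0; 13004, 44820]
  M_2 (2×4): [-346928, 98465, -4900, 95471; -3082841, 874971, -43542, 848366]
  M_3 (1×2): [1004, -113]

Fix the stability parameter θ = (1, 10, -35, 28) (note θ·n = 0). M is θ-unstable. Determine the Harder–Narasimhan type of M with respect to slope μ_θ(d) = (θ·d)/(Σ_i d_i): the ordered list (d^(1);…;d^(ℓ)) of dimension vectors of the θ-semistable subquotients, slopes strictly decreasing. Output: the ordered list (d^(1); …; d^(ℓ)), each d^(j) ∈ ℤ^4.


Via rank(M_{q-1}∘⋯∘M_p): M ≅ I[1,3], I[1,4], I[2,2]^2.
μ_θ-semistable layers: μ^(1)=28; μ^(2)=10; μ^(3)=-8

((0, 0, 0, 1); (0, 2, 0, 0); (2, 2, 2, 0))


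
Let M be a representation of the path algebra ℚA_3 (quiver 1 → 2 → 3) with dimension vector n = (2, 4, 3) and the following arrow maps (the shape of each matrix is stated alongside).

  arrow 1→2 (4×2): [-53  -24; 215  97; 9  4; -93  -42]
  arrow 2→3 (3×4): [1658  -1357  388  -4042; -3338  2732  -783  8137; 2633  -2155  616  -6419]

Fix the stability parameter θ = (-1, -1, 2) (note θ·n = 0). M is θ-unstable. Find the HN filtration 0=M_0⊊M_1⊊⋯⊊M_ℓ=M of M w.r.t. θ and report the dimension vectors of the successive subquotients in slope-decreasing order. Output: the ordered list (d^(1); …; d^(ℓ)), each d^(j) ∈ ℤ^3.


Via rank(M_{q-1}∘⋯∘M_p): M ≅ I[1,2], I[1,3], I[2,3]^2.
μ_θ-semistable layers: μ^(1)=2; μ^(2)=-1

((0, 0, 3); (2, 4, 0))


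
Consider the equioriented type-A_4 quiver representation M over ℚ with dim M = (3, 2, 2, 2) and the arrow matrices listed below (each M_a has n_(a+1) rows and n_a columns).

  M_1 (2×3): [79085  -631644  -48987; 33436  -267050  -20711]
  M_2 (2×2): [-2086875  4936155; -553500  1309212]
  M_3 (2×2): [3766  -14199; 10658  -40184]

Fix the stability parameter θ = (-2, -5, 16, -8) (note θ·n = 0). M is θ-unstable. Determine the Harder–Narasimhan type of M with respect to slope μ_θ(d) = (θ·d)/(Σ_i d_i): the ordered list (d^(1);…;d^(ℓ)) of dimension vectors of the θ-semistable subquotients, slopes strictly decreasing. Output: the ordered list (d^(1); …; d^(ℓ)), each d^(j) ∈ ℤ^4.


Interval decomposition of M: I[1,1], I[1,2], I[1,4], I[3,4].
HN type (ℓ=3): μ^(1)=4; μ^(2)=-2; μ^(3)=-7/2

((0, 0, 2, 2); (1, 0, 0, 0); (2, 2, 0, 0))


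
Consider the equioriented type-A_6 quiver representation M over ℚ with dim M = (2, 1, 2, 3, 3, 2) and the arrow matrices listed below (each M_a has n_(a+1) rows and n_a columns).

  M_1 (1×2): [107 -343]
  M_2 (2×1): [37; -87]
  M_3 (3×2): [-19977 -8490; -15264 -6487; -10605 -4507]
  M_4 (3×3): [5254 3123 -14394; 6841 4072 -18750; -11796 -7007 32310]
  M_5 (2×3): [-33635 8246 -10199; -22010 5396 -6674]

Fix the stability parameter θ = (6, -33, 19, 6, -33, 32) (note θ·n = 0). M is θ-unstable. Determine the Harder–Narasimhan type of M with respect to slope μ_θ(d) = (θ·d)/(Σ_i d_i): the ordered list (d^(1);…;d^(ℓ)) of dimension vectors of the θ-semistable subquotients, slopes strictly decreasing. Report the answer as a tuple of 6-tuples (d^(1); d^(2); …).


Barcode: M ≅ I[1,1], I[1,5], I[3,5], I[4,4], I[5,6], I[6,6]. HN layers by μ_θ (5 steps, strictly decreasing):
  μ^(1)=32; μ^(2)=6; μ^(3)=-8/3; μ^(4)=-27/2; μ^(5)=-33

((0, 0, 0, 0, 0, 2); (1, 0, 0, 1, 0, 0); (0, 0, 2, 2, 2, 0); (1, 1, 0, 0, 0, 0); (0, 0, 0, 0, 1, 0))


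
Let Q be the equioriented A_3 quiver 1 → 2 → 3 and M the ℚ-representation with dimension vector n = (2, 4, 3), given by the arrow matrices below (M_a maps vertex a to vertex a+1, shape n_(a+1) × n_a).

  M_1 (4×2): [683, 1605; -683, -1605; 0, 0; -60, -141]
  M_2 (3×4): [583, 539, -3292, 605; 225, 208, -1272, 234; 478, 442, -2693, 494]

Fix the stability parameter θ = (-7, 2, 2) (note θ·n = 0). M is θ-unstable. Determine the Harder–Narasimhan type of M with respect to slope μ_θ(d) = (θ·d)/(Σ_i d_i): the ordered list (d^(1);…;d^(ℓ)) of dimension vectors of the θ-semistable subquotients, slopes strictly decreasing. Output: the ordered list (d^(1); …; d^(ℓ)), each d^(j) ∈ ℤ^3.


Interval decomposition of M: I[1,3]^2, I[2,2], I[2,3].
HN type (ℓ=2): μ^(1)=2; μ^(2)=-7

((0, 4, 3); (2, 0, 0))


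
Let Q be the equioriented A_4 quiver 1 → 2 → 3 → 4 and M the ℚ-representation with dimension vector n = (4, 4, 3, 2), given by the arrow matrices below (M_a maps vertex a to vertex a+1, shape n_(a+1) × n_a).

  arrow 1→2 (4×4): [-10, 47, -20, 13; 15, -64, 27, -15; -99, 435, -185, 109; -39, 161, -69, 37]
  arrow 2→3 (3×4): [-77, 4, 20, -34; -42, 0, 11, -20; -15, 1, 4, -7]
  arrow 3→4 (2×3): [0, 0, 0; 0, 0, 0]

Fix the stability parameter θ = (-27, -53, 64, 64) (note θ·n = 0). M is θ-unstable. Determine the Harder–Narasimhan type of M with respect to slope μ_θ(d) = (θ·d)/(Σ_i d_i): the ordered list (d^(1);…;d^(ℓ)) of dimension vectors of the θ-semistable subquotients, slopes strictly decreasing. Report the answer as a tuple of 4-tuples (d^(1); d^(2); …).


Barcode: M ≅ I[1,2], I[1,3]^3, I[4,4]^2. HN layers by μ_θ (2 steps, strictly decreasing):
  μ^(1)=64; μ^(2)=-40

((0, 0, 3, 2); (4, 4, 0, 0))


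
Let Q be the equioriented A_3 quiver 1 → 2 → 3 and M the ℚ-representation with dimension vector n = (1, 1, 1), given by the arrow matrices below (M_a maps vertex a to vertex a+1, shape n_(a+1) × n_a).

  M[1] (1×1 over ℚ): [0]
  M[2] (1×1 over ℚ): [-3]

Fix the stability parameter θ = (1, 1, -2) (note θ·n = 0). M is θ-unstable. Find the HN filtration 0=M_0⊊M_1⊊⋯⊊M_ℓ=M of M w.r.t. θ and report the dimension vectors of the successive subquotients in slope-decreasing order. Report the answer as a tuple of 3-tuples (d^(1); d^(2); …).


Interval decomposition of M: I[1,1], I[2,3].
HN type (ℓ=2): μ^(1)=1; μ^(2)=-1/2

((1, 0, 0); (0, 1, 1))


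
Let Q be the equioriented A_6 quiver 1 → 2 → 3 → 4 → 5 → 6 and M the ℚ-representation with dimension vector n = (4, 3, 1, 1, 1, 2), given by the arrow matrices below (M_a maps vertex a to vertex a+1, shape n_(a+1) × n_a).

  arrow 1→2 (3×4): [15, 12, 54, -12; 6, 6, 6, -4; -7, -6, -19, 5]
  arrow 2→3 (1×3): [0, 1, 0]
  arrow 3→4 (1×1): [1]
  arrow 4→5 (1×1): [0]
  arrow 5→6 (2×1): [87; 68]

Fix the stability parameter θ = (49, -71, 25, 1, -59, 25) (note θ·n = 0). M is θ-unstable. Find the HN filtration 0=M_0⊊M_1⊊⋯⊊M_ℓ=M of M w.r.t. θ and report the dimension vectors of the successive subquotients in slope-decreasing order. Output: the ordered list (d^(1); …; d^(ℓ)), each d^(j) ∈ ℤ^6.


Via rank(M_{q-1}∘⋯∘M_p): M ≅ I[1,1], I[1,2]^2, I[1,4], I[5,6], I[6,6].
μ_θ-semistable layers: μ^(1)=49; μ^(2)=25; μ^(3)=13; μ^(4)=-11; μ^(5)=-59

((1, 0, 0, 0, 0, 0); (0, 0, 0, 0, 0, 2); (0, 0, 1, 1, 0, 0); (3, 3, 0, 0, 0, 0); (0, 0, 0, 0, 1, 0))


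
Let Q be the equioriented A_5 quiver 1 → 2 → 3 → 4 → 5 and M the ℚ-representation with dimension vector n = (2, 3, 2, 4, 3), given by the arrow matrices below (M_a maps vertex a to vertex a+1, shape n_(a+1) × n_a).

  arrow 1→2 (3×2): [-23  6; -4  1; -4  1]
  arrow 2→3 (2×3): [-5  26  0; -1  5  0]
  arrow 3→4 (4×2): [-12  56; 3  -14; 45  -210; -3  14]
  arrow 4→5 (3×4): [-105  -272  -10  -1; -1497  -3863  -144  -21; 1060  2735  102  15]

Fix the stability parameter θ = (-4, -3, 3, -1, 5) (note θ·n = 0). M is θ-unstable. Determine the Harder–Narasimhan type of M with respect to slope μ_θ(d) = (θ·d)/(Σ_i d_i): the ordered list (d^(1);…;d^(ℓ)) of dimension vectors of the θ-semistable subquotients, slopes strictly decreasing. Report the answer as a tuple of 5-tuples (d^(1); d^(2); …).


Via rank(M_{q-1}∘⋯∘M_p): M ≅ I[1,3], I[1,5], I[2,2], I[4,4], I[4,5]^2.
μ_θ-semistable layers: μ^(1)=5; μ^(2)=3; μ^(3)=1; μ^(4)=-1; μ^(5)=-3; μ^(6)=-4

((0, 0, 0, 0, 3); (0, 0, 1, 0, 0); (0, 0, 1, 1, 0); (0, 0, 0, 3, 0); (0, 3, 0, 0, 0); (2, 0, 0, 0, 0))


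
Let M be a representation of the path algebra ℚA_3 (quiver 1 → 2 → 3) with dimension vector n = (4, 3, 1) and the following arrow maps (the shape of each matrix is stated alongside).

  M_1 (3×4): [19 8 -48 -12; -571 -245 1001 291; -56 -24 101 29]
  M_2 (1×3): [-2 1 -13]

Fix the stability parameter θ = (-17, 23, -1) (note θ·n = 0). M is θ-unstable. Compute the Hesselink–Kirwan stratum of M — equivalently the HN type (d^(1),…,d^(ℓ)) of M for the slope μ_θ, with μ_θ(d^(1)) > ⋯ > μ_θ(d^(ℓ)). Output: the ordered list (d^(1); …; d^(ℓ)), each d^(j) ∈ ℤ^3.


Interval decomposition of M: I[1,1], I[1,2]^2, I[1,3].
HN type (ℓ=3): μ^(1)=23; μ^(2)=11; μ^(3)=-17

((0, 2, 0); (0, 1, 1); (4, 0, 0))


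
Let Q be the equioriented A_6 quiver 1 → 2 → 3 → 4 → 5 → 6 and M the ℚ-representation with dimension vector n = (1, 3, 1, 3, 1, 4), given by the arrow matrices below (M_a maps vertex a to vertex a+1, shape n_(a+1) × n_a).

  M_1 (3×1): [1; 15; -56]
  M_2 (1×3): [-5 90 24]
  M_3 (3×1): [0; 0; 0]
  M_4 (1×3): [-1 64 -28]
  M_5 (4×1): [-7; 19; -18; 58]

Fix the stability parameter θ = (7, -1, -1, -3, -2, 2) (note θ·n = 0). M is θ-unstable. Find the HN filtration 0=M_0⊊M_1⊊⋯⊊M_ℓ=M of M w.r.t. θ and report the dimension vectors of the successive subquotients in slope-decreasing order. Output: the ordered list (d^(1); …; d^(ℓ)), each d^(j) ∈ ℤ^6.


Interval decomposition of M: I[1,3], I[2,2]^2, I[4,4]^2, I[4,6], I[6,6]^3.
HN type (ℓ=5): μ^(1)=2; μ^(2)=5/3; μ^(3)=-1; μ^(4)=-2; μ^(5)=-3

((0, 0, 0, 0, 0, 4); (1, 1, 1, 0, 0, 0); (0, 2, 0, 0, 0, 0); (0, 0, 0, 0, 1, 0); (0, 0, 0, 3, 0, 0))


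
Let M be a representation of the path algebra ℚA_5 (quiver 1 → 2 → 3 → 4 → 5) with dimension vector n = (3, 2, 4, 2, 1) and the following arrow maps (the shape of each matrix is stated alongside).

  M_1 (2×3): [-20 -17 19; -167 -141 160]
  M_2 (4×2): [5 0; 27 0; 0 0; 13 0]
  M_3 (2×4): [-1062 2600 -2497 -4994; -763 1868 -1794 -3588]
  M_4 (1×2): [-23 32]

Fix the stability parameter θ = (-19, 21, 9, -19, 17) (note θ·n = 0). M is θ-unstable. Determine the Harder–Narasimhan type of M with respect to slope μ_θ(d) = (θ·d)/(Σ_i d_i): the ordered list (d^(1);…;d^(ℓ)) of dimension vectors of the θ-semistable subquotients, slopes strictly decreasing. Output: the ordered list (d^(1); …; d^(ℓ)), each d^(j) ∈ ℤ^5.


Via rank(M_{q-1}∘⋯∘M_p): M ≅ I[1,1], I[1,2], I[1,4], I[3,3]^2, I[3,5].
μ_θ-semistable layers: μ^(1)=21; μ^(2)=17; μ^(3)=9; μ^(4)=11/3; μ^(5)=-5; μ^(6)=-19

((0, 1, 0, 0, 0); (0, 0, 0, 0, 1); (0, 0, 2, 0, 0); (0, 1, 1, 1, 0); (0, 0, 1, 1, 0); (3, 0, 0, 0, 0))


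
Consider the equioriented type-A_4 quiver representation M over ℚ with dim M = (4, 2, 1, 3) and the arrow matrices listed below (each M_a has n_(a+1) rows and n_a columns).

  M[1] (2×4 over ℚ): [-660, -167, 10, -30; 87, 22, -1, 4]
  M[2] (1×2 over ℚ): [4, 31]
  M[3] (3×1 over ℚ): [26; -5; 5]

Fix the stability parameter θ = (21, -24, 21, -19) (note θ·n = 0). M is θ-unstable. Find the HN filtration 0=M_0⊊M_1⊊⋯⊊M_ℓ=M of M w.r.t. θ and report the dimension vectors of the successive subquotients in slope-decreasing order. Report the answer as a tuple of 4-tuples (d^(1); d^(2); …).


Barcode: M ≅ I[1,1]^2, I[1,2], I[1,4], I[4,4]^2. HN layers by μ_θ (4 steps, strictly decreasing):
  μ^(1)=21; μ^(2)=1; μ^(3)=-3/2; μ^(4)=-19

((2, 0, 0, 0); (0, 0, 1, 1); (2, 2, 0, 0); (0, 0, 0, 2))


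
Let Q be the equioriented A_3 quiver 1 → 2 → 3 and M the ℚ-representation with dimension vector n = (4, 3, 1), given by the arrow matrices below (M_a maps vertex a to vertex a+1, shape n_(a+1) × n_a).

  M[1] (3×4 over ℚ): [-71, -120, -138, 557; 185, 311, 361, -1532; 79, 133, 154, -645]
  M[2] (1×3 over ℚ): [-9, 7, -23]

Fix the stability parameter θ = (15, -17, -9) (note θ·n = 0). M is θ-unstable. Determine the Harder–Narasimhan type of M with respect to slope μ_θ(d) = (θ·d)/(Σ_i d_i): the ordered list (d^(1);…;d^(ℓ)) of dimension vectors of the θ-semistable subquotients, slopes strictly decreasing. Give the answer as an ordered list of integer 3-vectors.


Interval decomposition of M: I[1,1], I[1,2]^2, I[1,3].
HN type (ℓ=3): μ^(1)=15; μ^(2)=-1; μ^(3)=-11/3

((1, 0, 0); (2, 2, 0); (1, 1, 1))


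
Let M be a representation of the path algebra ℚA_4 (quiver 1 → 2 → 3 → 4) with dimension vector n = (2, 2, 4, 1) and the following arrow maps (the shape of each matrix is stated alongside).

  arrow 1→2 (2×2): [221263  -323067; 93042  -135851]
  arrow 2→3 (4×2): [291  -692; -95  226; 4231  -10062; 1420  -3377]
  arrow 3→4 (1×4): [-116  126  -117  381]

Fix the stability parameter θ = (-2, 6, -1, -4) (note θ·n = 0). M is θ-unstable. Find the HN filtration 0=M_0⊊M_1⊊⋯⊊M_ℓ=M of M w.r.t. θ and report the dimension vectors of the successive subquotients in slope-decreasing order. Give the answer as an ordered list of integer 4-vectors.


Interval decomposition of M: I[1,3], I[1,4], I[3,3]^2.
HN type (ℓ=4): μ^(1)=5/2; μ^(2)=1/3; μ^(3)=-1; μ^(4)=-2

((0, 1, 1, 0); (0, 1, 1, 1); (0, 0, 2, 0); (2, 0, 0, 0))


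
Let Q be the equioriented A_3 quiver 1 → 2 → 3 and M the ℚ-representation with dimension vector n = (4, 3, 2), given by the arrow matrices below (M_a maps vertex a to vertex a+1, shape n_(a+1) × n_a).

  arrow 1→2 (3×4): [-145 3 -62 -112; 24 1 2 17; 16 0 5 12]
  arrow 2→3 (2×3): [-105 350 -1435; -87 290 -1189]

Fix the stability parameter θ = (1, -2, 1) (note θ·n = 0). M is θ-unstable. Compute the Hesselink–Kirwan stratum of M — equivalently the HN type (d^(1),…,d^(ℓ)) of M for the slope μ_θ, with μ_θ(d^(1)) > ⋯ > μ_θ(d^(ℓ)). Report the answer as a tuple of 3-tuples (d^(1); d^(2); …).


Interval decomposition of M: I[1,1], I[1,2]^2, I[1,3], I[3,3].
HN type (ℓ=2): μ^(1)=1; μ^(2)=-1/2

((1, 0, 2); (3, 3, 0))


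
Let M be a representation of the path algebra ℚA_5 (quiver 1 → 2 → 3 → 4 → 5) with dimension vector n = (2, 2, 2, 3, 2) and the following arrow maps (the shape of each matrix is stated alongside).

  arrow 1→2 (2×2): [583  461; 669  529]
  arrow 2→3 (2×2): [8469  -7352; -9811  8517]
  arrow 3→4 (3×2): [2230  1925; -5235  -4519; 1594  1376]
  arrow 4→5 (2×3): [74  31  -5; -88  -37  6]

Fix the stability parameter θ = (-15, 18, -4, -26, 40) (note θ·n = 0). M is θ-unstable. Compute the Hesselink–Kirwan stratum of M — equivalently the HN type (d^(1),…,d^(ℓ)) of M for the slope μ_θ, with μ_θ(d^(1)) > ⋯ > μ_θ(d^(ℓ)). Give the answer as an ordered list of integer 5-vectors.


Via rank(M_{q-1}∘⋯∘M_p): M ≅ I[1,5]^2, I[4,4].
μ_θ-semistable layers: μ^(1)=40; μ^(2)=-4; μ^(3)=-15; μ^(4)=-26

((0, 0, 0, 0, 2); (0, 2, 2, 2, 0); (2, 0, 0, 0, 0); (0, 0, 0, 1, 0))


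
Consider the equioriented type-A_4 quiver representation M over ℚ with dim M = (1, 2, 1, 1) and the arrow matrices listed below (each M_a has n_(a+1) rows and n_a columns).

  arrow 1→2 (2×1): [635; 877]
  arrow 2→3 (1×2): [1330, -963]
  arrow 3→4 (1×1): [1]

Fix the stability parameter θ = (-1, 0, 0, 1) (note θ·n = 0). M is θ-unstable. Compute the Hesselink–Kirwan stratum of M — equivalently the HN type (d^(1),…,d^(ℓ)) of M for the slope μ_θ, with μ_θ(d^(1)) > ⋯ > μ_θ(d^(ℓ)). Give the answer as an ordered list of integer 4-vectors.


Via rank(M_{q-1}∘⋯∘M_p): M ≅ I[1,4], I[2,2].
μ_θ-semistable layers: μ^(1)=1; μ^(2)=0; μ^(3)=-1

((0, 0, 0, 1); (0, 2, 1, 0); (1, 0, 0, 0))


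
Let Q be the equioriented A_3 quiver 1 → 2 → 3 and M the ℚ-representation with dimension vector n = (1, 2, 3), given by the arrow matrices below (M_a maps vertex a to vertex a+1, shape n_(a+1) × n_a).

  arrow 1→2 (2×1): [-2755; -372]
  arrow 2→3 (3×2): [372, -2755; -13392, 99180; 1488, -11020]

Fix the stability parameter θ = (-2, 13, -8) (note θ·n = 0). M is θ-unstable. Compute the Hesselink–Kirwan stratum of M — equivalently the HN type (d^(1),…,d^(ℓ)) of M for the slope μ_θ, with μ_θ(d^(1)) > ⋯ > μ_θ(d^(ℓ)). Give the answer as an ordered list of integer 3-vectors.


Via rank(M_{q-1}∘⋯∘M_p): M ≅ I[1,2], I[2,3], I[3,3]^2.
μ_θ-semistable layers: μ^(1)=13; μ^(2)=5/2; μ^(3)=-2; μ^(4)=-8

((0, 1, 0); (0, 1, 1); (1, 0, 0); (0, 0, 2))


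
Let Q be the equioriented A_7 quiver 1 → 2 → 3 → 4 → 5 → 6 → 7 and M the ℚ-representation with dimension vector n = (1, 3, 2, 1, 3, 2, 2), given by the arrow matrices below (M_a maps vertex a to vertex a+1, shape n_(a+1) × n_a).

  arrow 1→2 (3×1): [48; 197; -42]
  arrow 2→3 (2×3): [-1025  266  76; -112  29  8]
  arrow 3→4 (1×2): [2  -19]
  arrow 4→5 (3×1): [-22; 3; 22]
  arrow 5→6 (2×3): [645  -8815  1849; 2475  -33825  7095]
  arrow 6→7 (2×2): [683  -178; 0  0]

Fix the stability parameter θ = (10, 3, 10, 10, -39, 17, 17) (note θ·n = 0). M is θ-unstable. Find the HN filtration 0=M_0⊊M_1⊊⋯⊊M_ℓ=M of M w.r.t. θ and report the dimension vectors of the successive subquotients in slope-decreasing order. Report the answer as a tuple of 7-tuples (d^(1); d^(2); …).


Interval decomposition of M: I[1,7], I[2,2], I[2,3], I[5,5]^2, I[6,6], I[7,7].
HN type (ℓ=5): μ^(1)=17; μ^(2)=10; μ^(3)=3; μ^(4)=-6/5; μ^(5)=-39

((0, 0, 0, 0, 0, 2, 2); (0, 0, 1, 0, 0, 0, 0); (0, 2, 0, 0, 0, 0, 0); (1, 1, 1, 1, 1, 0, 0); (0, 0, 0, 0, 2, 0, 0))
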